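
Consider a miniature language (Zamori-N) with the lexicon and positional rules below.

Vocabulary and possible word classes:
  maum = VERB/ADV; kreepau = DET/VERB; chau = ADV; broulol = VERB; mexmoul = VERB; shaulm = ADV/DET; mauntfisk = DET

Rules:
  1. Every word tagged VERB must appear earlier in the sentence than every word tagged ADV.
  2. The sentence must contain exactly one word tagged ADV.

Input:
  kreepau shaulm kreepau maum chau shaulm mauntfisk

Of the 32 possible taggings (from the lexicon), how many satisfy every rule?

Candidates per position — 1:kreepau {DET,VERB}; 2:shaulm {ADV,DET}; 3:kreepau {DET,VERB}; 4:maum {VERB,ADV}; 5:chau {ADV}; 6:shaulm {ADV,DET}; 7:mauntfisk {DET}.
There are 32 candidate sequences in total.
The sequences that satisfy every rule: DET DET DET VERB ADV DET DET; DET DET VERB VERB ADV DET DET; VERB DET DET VERB ADV DET DET; VERB DET VERB VERB ADV DET DET.
Count = 4.

4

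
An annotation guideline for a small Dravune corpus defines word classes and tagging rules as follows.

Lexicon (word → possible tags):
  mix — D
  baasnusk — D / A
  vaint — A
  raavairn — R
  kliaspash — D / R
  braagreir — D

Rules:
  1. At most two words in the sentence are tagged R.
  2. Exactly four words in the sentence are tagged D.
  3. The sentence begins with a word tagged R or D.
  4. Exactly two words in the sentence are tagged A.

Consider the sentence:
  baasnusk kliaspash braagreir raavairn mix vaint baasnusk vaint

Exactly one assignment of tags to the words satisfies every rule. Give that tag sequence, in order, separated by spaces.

D R D R D A D A

Candidates per position — 1:baasnusk {D,A}; 2:kliaspash {D,R}; 3:braagreir {D}; 4:raavairn {R}; 5:mix {D}; 6:vaint {A}; 7:baasnusk {D,A}; 8:vaint {A}.
Position 1: tagging it A would leave rule 3 unsatisfiable, so it must be D.
Position 7: tagging it A would leave rule 4 unsatisfiable, so it must be D.
Position 2: tagging it D would leave rule 2 unsatisfiable, so it must be R.
The only consistent sequence is: D R D R D A D A.
Verifying each rule — rule 1 holds; rule 2 holds; rule 3 holds; rule 4 holds.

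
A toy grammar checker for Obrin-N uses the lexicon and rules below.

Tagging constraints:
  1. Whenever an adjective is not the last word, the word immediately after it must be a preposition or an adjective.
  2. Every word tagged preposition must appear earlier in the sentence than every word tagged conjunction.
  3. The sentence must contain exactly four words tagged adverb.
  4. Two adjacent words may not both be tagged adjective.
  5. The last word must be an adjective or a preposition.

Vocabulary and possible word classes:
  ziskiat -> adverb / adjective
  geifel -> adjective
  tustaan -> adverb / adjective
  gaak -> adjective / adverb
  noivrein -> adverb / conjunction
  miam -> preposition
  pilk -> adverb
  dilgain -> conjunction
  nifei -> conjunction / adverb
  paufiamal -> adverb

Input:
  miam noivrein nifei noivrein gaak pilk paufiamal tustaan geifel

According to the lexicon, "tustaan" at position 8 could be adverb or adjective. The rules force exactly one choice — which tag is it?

adverb

Candidates per position — 1:miam {preposition}; 2:noivrein {adverb,conjunction}; 3:nifei {conjunction,adverb}; 4:noivrein {adverb,conjunction}; 5:gaak {adjective,adverb}; 6:pilk {adverb}; 7:paufiamal {adverb}; 8:tustaan {adverb,adjective}; 9:geifel {adjective}.
Position 5: tagging it adjective would leave rule 1 unsatisfiable, so it must be adverb.
Position 8: tagging it adjective would leave rule 4 unsatisfiable, so it must be adverb.
Position 2: tagging it adverb would leave rule 3 unsatisfiable, so it must be conjunction.
Position 3: tagging it adverb would leave rule 3 unsatisfiable, so it must be conjunction.
Position 4: tagging it adverb would leave rule 3 unsatisfiable, so it must be conjunction.
That leaves exactly one tagging: preposition conjunction conjunction conjunction adverb adverb adverb adverb adjective.
Rule-by-rule: rule 1 ok; rule 2 ok; rule 3 ok; rule 4 ok; rule 5 ok.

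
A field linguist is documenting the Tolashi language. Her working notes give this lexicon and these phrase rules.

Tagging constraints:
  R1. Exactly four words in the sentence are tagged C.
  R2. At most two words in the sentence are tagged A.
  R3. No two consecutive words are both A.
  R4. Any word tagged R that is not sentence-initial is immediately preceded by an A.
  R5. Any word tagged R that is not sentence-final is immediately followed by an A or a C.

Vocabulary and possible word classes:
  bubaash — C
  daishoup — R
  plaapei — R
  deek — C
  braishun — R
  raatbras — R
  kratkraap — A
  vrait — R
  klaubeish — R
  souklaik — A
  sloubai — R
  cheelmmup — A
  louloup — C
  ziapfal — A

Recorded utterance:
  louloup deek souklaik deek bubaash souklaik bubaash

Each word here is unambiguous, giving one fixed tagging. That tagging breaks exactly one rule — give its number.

1

Fixed tagging: C C A C C A C.
Rule check: R1 ✗, R2 ✓, R3 ✓, R4 ✓, R5 ✓.
Only rule 1 fails.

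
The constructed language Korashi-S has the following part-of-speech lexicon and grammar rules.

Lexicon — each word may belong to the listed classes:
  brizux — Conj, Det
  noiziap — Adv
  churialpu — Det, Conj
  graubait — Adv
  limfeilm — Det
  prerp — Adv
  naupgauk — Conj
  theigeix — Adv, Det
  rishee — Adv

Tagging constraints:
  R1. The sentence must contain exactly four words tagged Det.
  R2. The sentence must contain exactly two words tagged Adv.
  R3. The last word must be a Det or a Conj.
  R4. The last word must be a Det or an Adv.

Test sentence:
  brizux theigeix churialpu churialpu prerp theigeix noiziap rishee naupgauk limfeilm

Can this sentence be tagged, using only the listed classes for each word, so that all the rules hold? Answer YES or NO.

Candidates per position — 1:brizux {Conj,Det}; 2:theigeix {Adv,Det}; 3:churialpu {Det,Conj}; 4:churialpu {Det,Conj}; 5:prerp {Adv}; 6:theigeix {Adv,Det}; 7:noiziap {Adv}; 8:rishee {Adv}; 9:naupgauk {Conj}; 10:limfeilm {Det}.
Rule 2 cannot be satisfied by any choice of tags from the lexicon.
So there is no consistent tagging.

NO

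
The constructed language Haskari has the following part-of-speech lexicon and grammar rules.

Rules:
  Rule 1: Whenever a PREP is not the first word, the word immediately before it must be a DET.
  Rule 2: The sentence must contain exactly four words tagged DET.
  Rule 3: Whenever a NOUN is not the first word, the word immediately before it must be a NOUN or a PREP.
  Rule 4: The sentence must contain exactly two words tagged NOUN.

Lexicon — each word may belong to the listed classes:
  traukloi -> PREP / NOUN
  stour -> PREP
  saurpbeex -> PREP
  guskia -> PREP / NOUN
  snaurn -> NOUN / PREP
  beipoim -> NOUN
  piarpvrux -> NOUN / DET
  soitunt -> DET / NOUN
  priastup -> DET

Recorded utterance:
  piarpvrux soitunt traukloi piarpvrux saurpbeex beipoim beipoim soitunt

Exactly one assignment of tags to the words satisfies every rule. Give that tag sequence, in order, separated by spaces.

Candidates per position — 1:piarpvrux {NOUN,DET}; 2:soitunt {DET,NOUN}; 3:traukloi {PREP,NOUN}; 4:piarpvrux {NOUN,DET}; 5:saurpbeex {PREP}; 6:beipoim {NOUN}; 7:beipoim {NOUN}; 8:soitunt {DET,NOUN}.
If word 1 were NOUN, no tagging could satisfy rule 2; so word 1 is DET.
If word 2 were NOUN, no tagging could satisfy rule 2; so word 2 is DET.
If word 3 were NOUN, no tagging could satisfy rule 3; so word 3 is PREP.
If word 4 were NOUN, no tagging could satisfy rule 1; so word 4 is DET.
If word 8 were NOUN, no tagging could satisfy rule 2; so word 8 is DET.
The unique satisfying tagging is: DET DET PREP DET PREP NOUN NOUN DET.
Checking: rule 1 ok; rule 2 ok; rule 3 ok; rule 4 ok.

DET DET PREP DET PREP NOUN NOUN DET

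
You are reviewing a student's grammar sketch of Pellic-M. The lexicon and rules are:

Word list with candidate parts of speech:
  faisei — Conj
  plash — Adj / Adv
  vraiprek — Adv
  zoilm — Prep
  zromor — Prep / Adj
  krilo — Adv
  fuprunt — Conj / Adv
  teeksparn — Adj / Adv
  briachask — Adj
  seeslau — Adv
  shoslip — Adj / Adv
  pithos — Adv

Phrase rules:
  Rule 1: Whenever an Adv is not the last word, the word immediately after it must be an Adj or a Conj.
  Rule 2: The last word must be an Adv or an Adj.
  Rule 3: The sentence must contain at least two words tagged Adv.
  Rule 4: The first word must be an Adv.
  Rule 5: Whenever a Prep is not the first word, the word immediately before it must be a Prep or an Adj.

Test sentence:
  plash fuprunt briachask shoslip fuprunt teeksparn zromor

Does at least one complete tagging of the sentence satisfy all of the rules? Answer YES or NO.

Candidates per position — 1:plash {Adj,Adv}; 2:fuprunt {Conj,Adv}; 3:briachask {Adj}; 4:shoslip {Adj,Adv}; 5:fuprunt {Conj,Adv}; 6:teeksparn {Adj,Adv}; 7:zromor {Prep,Adj}.
One satisfying assignment: Adv Conj Adj Adv Conj Adv Adj.
Check: rule 1 holds; rule 2 holds; rule 3 holds; rule 4 holds; rule 5 holds.

YES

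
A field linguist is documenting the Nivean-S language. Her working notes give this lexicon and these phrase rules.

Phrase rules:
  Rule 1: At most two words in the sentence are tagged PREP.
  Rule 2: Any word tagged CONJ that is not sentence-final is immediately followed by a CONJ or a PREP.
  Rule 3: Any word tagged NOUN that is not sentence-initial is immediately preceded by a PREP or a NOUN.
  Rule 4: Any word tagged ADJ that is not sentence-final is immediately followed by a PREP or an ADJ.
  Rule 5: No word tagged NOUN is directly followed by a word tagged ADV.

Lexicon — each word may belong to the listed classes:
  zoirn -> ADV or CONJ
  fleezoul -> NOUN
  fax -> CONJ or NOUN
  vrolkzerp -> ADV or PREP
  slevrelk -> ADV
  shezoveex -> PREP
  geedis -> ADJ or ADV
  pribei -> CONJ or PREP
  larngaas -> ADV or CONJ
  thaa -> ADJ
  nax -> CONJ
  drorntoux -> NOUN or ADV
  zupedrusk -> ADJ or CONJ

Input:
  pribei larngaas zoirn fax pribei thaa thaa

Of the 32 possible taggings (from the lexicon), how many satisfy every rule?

Candidates per position — 1:pribei {CONJ,PREP}; 2:larngaas {ADV,CONJ}; 3:zoirn {ADV,CONJ}; 4:fax {CONJ,NOUN}; 5:pribei {CONJ,PREP}; 6:thaa {ADJ}; 7:thaa {ADJ}.
There are 32 candidate sequences in total.
The sequences that satisfy every rule: CONJ CONJ CONJ CONJ PREP ADJ ADJ; PREP ADV ADV CONJ PREP ADJ ADJ; PREP ADV CONJ CONJ PREP ADJ ADJ; PREP CONJ CONJ CONJ PREP ADJ ADJ.
Count = 4.

4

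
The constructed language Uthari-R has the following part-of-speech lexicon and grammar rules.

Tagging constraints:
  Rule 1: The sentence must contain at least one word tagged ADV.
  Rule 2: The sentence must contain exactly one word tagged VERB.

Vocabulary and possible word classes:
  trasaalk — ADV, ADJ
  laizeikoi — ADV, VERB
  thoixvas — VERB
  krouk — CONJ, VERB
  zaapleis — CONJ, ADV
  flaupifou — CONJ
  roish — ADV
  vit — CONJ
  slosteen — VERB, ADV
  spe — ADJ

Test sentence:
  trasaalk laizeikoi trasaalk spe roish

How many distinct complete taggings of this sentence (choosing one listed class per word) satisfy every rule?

Candidates per position — 1:trasaalk {ADV,ADJ}; 2:laizeikoi {ADV,VERB}; 3:trasaalk {ADV,ADJ}; 4:spe {ADJ}; 5:roish {ADV}.
There are 8 candidate sequences in total.
The sequences that satisfy every rule: ADV VERB ADV ADJ ADV; ADV VERB ADJ ADJ ADV; ADJ VERB ADV ADJ ADV; ADJ VERB ADJ ADJ ADV.
Count = 4.

4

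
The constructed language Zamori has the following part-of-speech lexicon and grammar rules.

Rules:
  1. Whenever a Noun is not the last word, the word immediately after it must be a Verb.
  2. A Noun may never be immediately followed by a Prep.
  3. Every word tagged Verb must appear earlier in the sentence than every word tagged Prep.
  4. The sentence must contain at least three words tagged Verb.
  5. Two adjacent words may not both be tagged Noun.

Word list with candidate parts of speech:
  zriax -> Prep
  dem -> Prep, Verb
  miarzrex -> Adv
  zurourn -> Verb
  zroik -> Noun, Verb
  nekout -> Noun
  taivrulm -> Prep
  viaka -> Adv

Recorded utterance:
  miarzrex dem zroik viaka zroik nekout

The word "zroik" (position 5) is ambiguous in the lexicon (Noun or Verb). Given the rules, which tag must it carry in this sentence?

Candidates per position — 1:miarzrex {Adv}; 2:dem {Prep,Verb}; 3:zroik {Noun,Verb}; 4:viaka {Adv}; 5:zroik {Noun,Verb}; 6:nekout {Noun}.
If word 2 were Prep, no tagging could satisfy rule 4; so word 2 is Verb.
If word 3 were Noun, no tagging could satisfy rule 1; so word 3 is Verb.
If word 5 were Noun, no tagging could satisfy rule 1; so word 5 is Verb.
That leaves exactly one tagging: Adv Verb Verb Adv Verb Noun.
Checking: rule 1 holds; rule 2 holds; rule 3 holds; rule 4 holds; rule 5 holds.

Verb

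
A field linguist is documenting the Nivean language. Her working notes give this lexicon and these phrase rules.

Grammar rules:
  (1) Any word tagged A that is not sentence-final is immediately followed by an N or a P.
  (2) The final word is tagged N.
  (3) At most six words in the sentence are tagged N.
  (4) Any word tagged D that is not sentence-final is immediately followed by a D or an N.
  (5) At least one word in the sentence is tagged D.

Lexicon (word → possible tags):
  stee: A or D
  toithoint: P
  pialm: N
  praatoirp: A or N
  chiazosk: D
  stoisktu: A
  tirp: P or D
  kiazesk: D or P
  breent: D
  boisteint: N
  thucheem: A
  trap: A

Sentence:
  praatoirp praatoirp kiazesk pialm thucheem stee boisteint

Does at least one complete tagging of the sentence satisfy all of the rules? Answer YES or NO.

NO

Candidates per position — 1:praatoirp {A,N}; 2:praatoirp {A,N}; 3:kiazesk {D,P}; 4:pialm {N}; 5:thucheem {A}; 6:stee {A,D}; 7:boisteint {N}.
Rule 1 cannot be satisfied by any choice of tags from the lexicon.
So there is no consistent tagging.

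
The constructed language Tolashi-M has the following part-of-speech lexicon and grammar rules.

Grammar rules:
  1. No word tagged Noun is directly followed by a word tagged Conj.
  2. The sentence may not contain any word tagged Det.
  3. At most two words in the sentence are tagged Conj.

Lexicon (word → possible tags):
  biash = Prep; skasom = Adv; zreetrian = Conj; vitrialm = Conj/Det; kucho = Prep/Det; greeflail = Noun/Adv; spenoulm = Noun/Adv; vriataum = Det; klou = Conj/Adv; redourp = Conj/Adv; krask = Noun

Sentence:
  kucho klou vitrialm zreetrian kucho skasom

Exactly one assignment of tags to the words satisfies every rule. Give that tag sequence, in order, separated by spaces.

Prep Adv Conj Conj Prep Adv

Candidates per position — 1:kucho {Prep,Det}; 2:klou {Conj,Adv}; 3:vitrialm {Conj,Det}; 4:zreetrian {Conj}; 5:kucho {Prep,Det}; 6:skasom {Adv}.
If word 1 were Det, no tagging could satisfy rule 2; so word 1 is Prep.
If word 3 were Det, no tagging could satisfy rule 2; so word 3 is Conj.
If word 5 were Det, no tagging could satisfy rule 2; so word 5 is Prep.
If word 2 were Conj, no tagging could satisfy rule 3; so word 2 is Adv.
So the tagging must be: Prep Adv Conj Conj Prep Adv.
Verifying each rule — rule 1 ✓; rule 2 ✓; rule 3 ✓.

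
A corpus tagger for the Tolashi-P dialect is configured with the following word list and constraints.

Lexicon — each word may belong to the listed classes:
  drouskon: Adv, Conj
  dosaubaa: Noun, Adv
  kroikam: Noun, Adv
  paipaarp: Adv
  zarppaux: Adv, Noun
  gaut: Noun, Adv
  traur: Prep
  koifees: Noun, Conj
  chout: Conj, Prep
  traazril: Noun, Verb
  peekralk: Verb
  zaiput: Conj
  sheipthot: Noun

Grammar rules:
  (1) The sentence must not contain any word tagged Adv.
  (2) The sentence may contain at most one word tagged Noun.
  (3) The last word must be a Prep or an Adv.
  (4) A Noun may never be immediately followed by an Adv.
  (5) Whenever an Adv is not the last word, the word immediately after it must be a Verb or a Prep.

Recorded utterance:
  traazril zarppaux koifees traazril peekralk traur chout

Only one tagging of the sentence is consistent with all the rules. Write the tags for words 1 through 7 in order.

Candidates per position — 1:traazril {Noun,Verb}; 2:zarppaux {Adv,Noun}; 3:koifees {Noun,Conj}; 4:traazril {Noun,Verb}; 5:peekralk {Verb}; 6:traur {Prep}; 7:chout {Conj,Prep}.
At position 2, choosing Adv makes rule 1 impossible to satisfy; hence Noun.
At position 3, choosing Noun makes rule 2 impossible to satisfy; hence Conj.
At position 4, choosing Noun makes rule 2 impossible to satisfy; hence Verb.
At position 7, choosing Conj makes rule 3 impossible to satisfy; hence Prep.
At position 1, choosing Noun makes rule 2 impossible to satisfy; hence Verb.
The only consistent sequence is: Verb Noun Conj Verb Verb Prep Prep.
Verifying each rule — rule 1 ok; rule 2 ok; rule 3 ok; rule 4 ok; rule 5 ok.

Verb Noun Conj Verb Verb Prep Prep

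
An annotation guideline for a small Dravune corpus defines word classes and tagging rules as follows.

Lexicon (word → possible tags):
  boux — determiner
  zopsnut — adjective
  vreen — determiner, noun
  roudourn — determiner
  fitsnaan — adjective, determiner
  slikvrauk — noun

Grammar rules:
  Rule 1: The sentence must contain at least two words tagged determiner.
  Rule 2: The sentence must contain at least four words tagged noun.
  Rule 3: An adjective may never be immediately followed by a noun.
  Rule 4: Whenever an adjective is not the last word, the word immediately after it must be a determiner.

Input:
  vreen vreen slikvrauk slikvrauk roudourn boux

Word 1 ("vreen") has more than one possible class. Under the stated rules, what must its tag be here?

Candidates per position — 1:vreen {determiner,noun}; 2:vreen {determiner,noun}; 3:slikvrauk {noun}; 4:slikvrauk {noun}; 5:roudourn {determiner}; 6:boux {determiner}.
Word 1 cannot be determiner — rule 2 would then fail for every completion. It is noun.
Word 2 cannot be determiner — rule 2 would then fail for every completion. It is noun.
The only consistent sequence is: noun noun noun noun determiner determiner.
Verifying each rule — rule 1 ok; rule 2 ok; rule 3 ok; rule 4 ok.

noun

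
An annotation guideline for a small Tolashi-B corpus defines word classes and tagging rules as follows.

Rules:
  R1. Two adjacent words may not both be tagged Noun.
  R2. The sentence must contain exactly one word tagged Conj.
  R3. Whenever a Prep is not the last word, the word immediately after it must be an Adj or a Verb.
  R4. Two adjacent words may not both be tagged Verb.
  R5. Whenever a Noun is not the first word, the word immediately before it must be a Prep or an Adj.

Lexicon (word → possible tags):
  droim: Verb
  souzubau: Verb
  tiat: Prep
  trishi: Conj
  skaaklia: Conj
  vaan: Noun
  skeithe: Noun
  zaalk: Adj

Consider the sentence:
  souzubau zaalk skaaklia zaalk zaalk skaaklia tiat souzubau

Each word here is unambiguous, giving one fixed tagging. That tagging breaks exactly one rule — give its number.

Fixed tagging: Verb Adj Conj Adj Adj Conj Prep Verb.
Applying the rules: R1 ok, R2 fails, R3 ok, R4 ok, R5 ok.
Only rule 2 fails.

2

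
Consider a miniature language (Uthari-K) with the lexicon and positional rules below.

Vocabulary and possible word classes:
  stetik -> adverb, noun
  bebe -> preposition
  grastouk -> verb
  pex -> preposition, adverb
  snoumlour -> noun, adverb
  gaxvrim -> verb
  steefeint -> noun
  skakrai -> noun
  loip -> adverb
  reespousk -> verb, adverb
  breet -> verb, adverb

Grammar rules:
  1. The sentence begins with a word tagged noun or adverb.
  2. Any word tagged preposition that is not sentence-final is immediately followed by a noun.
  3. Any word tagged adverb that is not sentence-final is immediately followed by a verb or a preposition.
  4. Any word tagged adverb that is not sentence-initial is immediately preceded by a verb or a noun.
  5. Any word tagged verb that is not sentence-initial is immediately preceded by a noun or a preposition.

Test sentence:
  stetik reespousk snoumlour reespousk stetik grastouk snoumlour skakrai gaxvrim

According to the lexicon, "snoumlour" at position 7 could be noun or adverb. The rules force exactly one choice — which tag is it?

Candidates per position — 1:stetik {adverb,noun}; 2:reespousk {verb,adverb}; 3:snoumlour {noun,adverb}; 4:reespousk {verb,adverb}; 5:stetik {adverb,noun}; 6:grastouk {verb}; 7:snoumlour {noun,adverb}; 8:skakrai {noun}; 9:gaxvrim {verb}.
Word 2 cannot be adverb — rule 3 would then fail for every completion. It is verb.
Word 4 cannot be adverb — rule 3 would then fail for every completion. It is verb.
Word 5 cannot be adverb — rule 5 would then fail for every completion. It is noun.
Word 7 cannot be adverb — rule 3 would then fail for every completion. It is noun.
Word 1 cannot be adverb — rule 5 would then fail for every completion. It is noun.
Word 3 cannot be adverb — rule 5 would then fail for every completion. It is noun.
The unique satisfying tagging is: noun verb noun verb noun verb noun noun verb.
Verifying each rule — rule 1 holds; rule 2 holds; rule 3 holds; rule 4 holds; rule 5 holds.

noun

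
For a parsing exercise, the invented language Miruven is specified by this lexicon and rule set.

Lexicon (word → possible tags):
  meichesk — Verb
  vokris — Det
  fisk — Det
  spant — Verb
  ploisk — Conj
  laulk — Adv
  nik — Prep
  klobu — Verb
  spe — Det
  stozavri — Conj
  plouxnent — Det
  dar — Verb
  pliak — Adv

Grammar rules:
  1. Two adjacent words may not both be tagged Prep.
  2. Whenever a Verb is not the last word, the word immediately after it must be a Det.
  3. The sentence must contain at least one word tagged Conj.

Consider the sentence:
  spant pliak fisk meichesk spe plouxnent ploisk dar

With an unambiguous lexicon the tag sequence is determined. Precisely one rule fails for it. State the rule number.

2

Fixed tagging: Verb Adv Det Verb Det Det Conj Verb.
Applying the rules: R1 ✓, R2 ✗, R3 ✓.
Only rule 2 fails.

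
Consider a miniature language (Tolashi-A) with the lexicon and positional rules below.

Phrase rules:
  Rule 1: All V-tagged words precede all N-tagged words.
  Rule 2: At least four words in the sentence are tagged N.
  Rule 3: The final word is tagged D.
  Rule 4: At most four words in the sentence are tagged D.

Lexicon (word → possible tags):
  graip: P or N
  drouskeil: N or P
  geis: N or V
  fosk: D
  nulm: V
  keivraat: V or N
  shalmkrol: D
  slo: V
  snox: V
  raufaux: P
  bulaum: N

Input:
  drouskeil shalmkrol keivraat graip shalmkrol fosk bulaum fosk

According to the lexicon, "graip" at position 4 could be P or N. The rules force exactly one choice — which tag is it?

Candidates per position — 1:drouskeil {N,P}; 2:shalmkrol {D}; 3:keivraat {V,N}; 4:graip {P,N}; 5:shalmkrol {D}; 6:fosk {D}; 7:bulaum {N}; 8:fosk {D}.
Position 1: tagging it P would leave rule 2 unsatisfiable, so it must be N.
Position 3: tagging it V would leave rule 1 unsatisfiable, so it must be N.
Position 4: tagging it P would leave rule 2 unsatisfiable, so it must be N.
That leaves exactly one tagging: N D N N D D N D.
Verifying each rule — rule 1 ✓; rule 2 ✓; rule 3 ✓; rule 4 ✓.

N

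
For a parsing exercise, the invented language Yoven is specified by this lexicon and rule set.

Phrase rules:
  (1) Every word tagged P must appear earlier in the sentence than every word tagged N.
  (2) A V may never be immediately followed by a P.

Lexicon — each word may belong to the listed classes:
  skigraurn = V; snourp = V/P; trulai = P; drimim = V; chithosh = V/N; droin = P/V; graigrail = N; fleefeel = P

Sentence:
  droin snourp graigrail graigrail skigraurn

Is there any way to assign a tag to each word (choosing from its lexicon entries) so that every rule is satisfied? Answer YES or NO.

YES

Candidates per position — 1:droin {P,V}; 2:snourp {V,P}; 3:graigrail {N}; 4:graigrail {N}; 5:skigraurn {V}.
One satisfying assignment: P P N N V.
Rule-by-rule: rule 1 ok; rule 2 ok.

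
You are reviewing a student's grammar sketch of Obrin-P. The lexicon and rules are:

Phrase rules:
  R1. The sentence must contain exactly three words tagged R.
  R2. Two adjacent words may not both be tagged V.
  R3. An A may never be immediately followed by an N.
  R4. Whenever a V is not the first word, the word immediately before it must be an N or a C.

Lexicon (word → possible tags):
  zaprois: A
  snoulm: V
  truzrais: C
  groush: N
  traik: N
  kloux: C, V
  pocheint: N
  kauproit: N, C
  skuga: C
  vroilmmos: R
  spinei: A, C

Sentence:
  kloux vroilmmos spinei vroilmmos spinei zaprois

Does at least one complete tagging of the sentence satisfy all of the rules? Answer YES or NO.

NO

Candidates per position — 1:kloux {C,V}; 2:vroilmmos {R}; 3:spinei {A,C}; 4:vroilmmos {R}; 5:spinei {A,C}; 6:zaprois {A}.
Rule 1 cannot be satisfied by any choice of tags from the lexicon.
So there is no consistent tagging.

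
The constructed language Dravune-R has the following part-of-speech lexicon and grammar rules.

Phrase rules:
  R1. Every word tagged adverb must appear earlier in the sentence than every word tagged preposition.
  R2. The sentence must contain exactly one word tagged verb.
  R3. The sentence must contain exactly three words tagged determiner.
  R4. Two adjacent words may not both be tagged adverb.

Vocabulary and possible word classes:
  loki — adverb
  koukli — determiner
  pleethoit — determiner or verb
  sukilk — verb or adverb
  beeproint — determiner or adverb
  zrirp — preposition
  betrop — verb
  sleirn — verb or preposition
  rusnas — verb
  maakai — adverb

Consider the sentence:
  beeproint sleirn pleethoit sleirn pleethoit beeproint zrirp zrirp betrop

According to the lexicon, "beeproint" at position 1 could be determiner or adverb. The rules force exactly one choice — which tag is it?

adverb

Candidates per position — 1:beeproint {determiner,adverb}; 2:sleirn {verb,preposition}; 3:pleethoit {determiner,verb}; 4:sleirn {verb,preposition}; 5:pleethoit {determiner,verb}; 6:beeproint {determiner,adverb}; 7:zrirp {preposition}; 8:zrirp {preposition}; 9:betrop {verb}.
Position 2: verb is ruled out by rule 2; that leaves preposition.
Position 3: verb is ruled out by rule 2; that leaves determiner.
Position 4: verb is ruled out by rule 2; that leaves preposition.
Position 5: verb is ruled out by rule 2; that leaves determiner.
Position 6: adverb is ruled out by rule 1; that leaves determiner.
Position 1: determiner is ruled out by rule 3; that leaves adverb.
That leaves exactly one tagging: adverb preposition determiner preposition determiner determiner preposition preposition verb.
Verifying each rule — rule 1 ok; rule 2 ok; rule 3 ok; rule 4 ok.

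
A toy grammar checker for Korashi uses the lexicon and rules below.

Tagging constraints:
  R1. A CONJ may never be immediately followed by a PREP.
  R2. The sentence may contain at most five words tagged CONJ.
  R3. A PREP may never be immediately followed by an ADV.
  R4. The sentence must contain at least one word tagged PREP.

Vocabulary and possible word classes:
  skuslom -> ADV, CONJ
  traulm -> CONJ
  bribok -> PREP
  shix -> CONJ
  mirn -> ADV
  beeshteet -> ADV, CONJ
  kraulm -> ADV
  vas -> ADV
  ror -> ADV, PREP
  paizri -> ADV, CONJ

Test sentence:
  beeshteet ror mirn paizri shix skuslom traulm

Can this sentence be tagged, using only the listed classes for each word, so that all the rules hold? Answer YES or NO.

Candidates per position — 1:beeshteet {ADV,CONJ}; 2:ror {ADV,PREP}; 3:mirn {ADV}; 4:paizri {ADV,CONJ}; 5:shix {CONJ}; 6:skuslom {ADV,CONJ}; 7:traulm {CONJ}.
Every candidate sequence violates at least one rule; no consistent tagging exists.

NO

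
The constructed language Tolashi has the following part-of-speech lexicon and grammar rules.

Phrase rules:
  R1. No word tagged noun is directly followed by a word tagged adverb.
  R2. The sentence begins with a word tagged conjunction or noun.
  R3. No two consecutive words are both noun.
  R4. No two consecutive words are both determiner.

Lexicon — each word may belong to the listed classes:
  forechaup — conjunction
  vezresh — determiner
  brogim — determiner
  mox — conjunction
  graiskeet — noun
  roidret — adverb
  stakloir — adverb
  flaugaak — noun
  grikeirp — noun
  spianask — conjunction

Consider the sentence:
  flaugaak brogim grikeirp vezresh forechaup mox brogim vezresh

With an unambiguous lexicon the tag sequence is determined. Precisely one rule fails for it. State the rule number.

4

Fixed tagging: noun determiner noun determiner conjunction conjunction determiner determiner.
Rule check: R1 holds, R2 holds, R3 holds, R4 violated.
Only rule 4 fails.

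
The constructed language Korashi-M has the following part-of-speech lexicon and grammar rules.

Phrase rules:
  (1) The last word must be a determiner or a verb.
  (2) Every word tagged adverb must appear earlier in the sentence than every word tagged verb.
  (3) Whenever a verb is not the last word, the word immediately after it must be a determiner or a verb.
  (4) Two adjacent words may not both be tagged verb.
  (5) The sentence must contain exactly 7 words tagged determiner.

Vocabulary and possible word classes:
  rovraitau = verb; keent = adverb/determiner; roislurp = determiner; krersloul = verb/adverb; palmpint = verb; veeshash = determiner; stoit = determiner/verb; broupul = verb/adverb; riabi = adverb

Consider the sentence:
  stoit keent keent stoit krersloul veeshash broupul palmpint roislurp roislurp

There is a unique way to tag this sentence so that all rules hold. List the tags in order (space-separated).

Candidates per position — 1:stoit {determiner,verb}; 2:keent {adverb,determiner}; 3:keent {adverb,determiner}; 4:stoit {determiner,verb}; 5:krersloul {verb,adverb}; 6:veeshash {determiner}; 7:broupul {verb,adverb}; 8:palmpint {verb}; 9:roislurp {determiner}; 10:roislurp {determiner}.
If word 1 were verb, no tagging could satisfy rule 5; so word 1 is determiner.
If word 2 were adverb, no tagging could satisfy rule 5; so word 2 is determiner.
If word 3 were adverb, no tagging could satisfy rule 5; so word 3 is determiner.
If word 4 were verb, no tagging could satisfy rule 5; so word 4 is determiner.
If word 7 were verb, no tagging could satisfy rule 4; so word 7 is adverb.
If word 5 were verb, no tagging could satisfy rule 2; so word 5 is adverb.
That leaves exactly one tagging: determiner determiner determiner determiner adverb determiner adverb verb determiner determiner.
Checking: rule 1 holds; rule 2 holds; rule 3 holds; rule 4 holds; rule 5 holds.

determiner determiner determiner determiner adverb determiner adverb verb determiner determiner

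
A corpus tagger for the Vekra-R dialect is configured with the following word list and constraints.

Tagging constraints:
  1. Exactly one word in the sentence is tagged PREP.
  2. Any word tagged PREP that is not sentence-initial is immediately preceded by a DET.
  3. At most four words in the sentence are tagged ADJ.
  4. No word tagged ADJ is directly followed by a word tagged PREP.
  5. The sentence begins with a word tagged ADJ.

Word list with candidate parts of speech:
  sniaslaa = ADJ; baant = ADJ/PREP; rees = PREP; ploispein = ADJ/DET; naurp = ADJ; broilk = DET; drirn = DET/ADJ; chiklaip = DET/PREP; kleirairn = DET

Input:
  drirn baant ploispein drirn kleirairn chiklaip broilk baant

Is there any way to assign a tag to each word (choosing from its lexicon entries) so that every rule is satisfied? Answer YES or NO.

YES

Candidates per position — 1:drirn {DET,ADJ}; 2:baant {ADJ,PREP}; 3:ploispein {ADJ,DET}; 4:drirn {DET,ADJ}; 5:kleirairn {DET}; 6:chiklaip {DET,PREP}; 7:broilk {DET}; 8:baant {ADJ,PREP}.
One satisfying assignment: ADJ ADJ DET DET DET PREP DET ADJ.
Check: rule 1 holds; rule 2 holds; rule 3 holds; rule 4 holds; rule 5 holds.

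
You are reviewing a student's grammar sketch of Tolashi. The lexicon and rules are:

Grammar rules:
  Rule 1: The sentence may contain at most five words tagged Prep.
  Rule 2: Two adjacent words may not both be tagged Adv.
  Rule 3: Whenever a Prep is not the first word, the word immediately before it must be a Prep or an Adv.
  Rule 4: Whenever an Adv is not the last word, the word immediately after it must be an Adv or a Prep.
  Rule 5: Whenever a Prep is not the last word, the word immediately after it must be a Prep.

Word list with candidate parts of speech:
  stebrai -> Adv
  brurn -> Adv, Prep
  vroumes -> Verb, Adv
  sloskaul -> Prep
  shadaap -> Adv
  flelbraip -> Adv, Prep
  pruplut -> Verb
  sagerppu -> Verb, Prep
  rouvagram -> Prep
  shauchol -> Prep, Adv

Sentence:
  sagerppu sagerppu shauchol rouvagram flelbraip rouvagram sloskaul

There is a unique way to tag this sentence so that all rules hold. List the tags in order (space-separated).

Verb Verb Adv Prep Prep Prep Prep

Candidates per position — 1:sagerppu {Verb,Prep}; 2:sagerppu {Verb,Prep}; 3:shauchol {Prep,Adv}; 4:rouvagram {Prep}; 5:flelbraip {Adv,Prep}; 6:rouvagram {Prep}; 7:sloskaul {Prep}.
At position 5, choosing Adv makes rule 5 impossible to satisfy; hence Prep.
The remaining ambiguous positions (1, 2, 3) are resolved jointly — only one combination satisfies every rule.
So the tagging must be: Verb Verb Adv Prep Prep Prep Prep.
Rule-by-rule: rule 1 ✓; rule 2 ✓; rule 3 ✓; rule 4 ✓; rule 5 ✓.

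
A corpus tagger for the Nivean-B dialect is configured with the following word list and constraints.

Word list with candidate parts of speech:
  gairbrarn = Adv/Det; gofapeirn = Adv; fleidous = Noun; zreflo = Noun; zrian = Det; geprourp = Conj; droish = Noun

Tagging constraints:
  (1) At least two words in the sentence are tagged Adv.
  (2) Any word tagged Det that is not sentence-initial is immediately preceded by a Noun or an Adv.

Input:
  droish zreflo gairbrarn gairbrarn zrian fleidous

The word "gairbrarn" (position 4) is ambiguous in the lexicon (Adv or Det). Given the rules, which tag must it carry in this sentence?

Candidates per position — 1:droish {Noun}; 2:zreflo {Noun}; 3:gairbrarn {Adv,Det}; 4:gairbrarn {Adv,Det}; 5:zrian {Det}; 6:fleidous {Noun}.
Word 3 cannot be Det — rule 1 would then fail for every completion. It is Adv.
Word 4 cannot be Det — rule 1 would then fail for every completion. It is Adv.
The unique satisfying tagging is: Noun Noun Adv Adv Det Noun.
Rule-by-rule: rule 1 holds; rule 2 holds.

Adv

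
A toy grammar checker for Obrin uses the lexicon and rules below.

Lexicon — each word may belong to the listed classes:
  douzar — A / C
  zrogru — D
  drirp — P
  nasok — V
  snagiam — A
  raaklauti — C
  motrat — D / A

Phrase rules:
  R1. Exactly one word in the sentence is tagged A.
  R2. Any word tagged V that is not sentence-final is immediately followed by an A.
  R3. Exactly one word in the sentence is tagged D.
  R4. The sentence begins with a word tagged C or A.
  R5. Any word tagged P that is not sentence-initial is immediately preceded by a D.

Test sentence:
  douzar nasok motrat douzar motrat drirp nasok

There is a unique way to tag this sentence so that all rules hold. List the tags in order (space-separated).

C V A C D P V

Candidates per position — 1:douzar {A,C}; 2:nasok {V}; 3:motrat {D,A}; 4:douzar {A,C}; 5:motrat {D,A}; 6:drirp {P}; 7:nasok {V}.
Position 3: D is ruled out by rule 2; that leaves A.
Position 4: A is ruled out by rule 1; that leaves C.
Position 5: A is ruled out by rule 1; that leaves D.
Position 1: A is ruled out by rule 1; that leaves C.
So the tagging must be: C V A C D P V.
Checking: rule 1 holds; rule 2 holds; rule 3 holds; rule 4 holds; rule 5 holds.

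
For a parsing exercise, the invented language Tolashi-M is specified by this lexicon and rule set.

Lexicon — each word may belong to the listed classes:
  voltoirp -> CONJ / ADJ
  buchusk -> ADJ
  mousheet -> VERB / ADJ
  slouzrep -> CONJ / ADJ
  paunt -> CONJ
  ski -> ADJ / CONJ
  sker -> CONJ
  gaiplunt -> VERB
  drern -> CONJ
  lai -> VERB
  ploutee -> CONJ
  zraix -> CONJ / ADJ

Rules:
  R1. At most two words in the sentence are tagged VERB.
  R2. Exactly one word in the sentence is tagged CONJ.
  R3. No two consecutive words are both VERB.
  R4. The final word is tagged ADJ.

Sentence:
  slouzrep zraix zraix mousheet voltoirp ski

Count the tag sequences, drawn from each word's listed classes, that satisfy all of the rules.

Candidates per position — 1:slouzrep {CONJ,ADJ}; 2:zraix {CONJ,ADJ}; 3:zraix {CONJ,ADJ}; 4:mousheet {VERB,ADJ}; 5:voltoirp {CONJ,ADJ}; 6:ski {ADJ,CONJ}.
There are 64 candidate sequences in total.
Checking each against the rules leaves 8 sequences.
Count = 8.

8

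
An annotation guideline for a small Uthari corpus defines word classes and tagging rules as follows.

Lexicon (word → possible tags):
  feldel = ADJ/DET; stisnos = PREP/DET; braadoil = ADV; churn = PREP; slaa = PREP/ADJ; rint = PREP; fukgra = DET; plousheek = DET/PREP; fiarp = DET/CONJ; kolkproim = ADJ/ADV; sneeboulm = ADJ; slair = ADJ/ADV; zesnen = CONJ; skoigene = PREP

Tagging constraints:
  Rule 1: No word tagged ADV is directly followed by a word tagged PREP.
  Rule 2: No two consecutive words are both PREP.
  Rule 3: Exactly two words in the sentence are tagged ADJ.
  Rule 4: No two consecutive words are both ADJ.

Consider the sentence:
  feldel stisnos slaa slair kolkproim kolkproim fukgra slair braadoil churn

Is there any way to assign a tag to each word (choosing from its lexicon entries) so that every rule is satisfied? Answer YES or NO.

NO

Candidates per position — 1:feldel {ADJ,DET}; 2:stisnos {PREP,DET}; 3:slaa {PREP,ADJ}; 4:slair {ADJ,ADV}; 5:kolkproim {ADJ,ADV}; 6:kolkproim {ADJ,ADV}; 7:fukgra {DET}; 8:slair {ADJ,ADV}; 9:braadoil {ADV}; 10:churn {PREP}.
Rule 1 cannot be satisfied by any choice of tags from the lexicon.
So there is no consistent tagging.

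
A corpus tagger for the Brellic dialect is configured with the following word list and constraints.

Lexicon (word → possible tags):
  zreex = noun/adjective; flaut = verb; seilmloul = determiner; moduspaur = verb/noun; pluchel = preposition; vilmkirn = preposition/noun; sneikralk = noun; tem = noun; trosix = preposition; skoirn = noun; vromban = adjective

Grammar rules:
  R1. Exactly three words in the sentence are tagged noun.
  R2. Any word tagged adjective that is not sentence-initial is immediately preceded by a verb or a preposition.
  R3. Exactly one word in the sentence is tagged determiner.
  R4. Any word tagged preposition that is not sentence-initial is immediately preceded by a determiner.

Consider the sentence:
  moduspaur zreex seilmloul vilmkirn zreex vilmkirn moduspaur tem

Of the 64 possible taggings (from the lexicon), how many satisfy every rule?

Candidates per position — 1:moduspaur {verb,noun}; 2:zreex {noun,adjective}; 3:seilmloul {determiner}; 4:vilmkirn {preposition,noun}; 5:zreex {noun,adjective}; 6:vilmkirn {preposition,noun}; 7:moduspaur {verb,noun}; 8:tem {noun}.
There are 64 candidate sequences in total.
The sequences that satisfy every rule: verb noun determiner preposition adjective noun verb noun; verb adjective determiner preposition noun noun verb noun; verb adjective determiner preposition adjective noun noun noun.
Count = 3.

3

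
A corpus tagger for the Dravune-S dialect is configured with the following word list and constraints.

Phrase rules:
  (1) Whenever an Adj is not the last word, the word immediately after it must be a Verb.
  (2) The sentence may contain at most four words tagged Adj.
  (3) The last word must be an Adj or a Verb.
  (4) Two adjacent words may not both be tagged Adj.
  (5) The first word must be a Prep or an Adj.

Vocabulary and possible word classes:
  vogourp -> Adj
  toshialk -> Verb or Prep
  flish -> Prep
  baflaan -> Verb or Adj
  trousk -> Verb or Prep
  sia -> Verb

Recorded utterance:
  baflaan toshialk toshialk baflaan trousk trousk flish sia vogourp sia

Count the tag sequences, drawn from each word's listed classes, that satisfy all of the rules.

Candidates per position — 1:baflaan {Verb,Adj}; 2:toshialk {Verb,Prep}; 3:toshialk {Verb,Prep}; 4:baflaan {Verb,Adj}; 5:trousk {Verb,Prep}; 6:trousk {Verb,Prep}; 7:flish {Prep}; 8:sia {Verb}; 9:vogourp {Adj}; 10:sia {Verb}.
There are 64 candidate sequences in total.
Checking each against the rules leaves 12 sequences.
Count = 12.

12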